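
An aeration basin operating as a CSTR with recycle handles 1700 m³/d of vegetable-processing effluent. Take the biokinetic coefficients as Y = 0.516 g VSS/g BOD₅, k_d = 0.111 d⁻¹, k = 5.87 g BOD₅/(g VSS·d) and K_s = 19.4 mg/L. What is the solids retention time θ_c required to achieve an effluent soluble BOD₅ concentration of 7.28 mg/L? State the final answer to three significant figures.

At the target effluent, Y k S/(K_s+S) = 0.516×5.87×7.28/26.68 = 0.8265 d⁻¹.
θ_c = 1/(μ − k_d) = 1/(0.8265 − 0.111) = 1/0.7155 = 1.398 d.

θ_c ≈ 1.40 d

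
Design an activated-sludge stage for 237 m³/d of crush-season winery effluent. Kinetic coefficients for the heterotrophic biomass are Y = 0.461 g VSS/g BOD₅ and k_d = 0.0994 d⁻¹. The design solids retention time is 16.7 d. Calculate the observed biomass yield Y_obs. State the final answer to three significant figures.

Y_obs ≈ 0.173 g VSS/g BOD₅

Y_obs = Y / (1 + k_d θ_c) = 0.461 / (1 + 0.0994 × 16.7) = 0.461 / 2.660 = 0.1733.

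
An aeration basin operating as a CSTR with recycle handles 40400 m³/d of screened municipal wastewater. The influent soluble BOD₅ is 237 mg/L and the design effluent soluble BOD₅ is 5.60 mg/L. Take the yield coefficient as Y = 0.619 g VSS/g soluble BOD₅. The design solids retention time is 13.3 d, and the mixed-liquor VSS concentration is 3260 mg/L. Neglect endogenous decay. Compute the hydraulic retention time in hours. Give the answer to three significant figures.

With k_d = 0 the design equation reduces to V = Y Q (S₀−S) θ_c / X = 0.619 × 40400 × (237 − 5.60) × 13.3 / 3260 = 23609 m³.
HRT = V/Q = 23609 m³ / 40400 m³·d⁻¹ = 0.5844 d × 24 = 14.02 h.

τ ≈ 14.0 h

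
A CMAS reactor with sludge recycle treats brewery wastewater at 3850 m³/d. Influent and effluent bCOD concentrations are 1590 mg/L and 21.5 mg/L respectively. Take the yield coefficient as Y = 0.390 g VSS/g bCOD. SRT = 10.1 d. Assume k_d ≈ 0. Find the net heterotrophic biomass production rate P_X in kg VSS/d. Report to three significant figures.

No decay correction is needed, so Y_obs = Y = 0.390.
ΔS = 1590 − 21.5 = 1568 mg/L, so the substrate removal rate is 3850 × 1568/1000 = 6039 kg bCOD/d.
So the net sludge growth is P_X = 0.3900 × 6039 = 2355 kg VSS/d.

P_X ≈ 2360 kg VSS/d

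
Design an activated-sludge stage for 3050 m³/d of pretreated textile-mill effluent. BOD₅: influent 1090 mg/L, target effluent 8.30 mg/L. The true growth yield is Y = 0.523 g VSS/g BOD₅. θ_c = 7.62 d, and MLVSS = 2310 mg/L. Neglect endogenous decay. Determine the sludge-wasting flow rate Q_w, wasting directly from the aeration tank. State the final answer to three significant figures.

With k_d = 0 the design equation reduces to V = Y Q (S₀−S) θ_c / X = 0.523 × 3050 × (1090 − 8.30) × 7.62 / 2310 = 5692 m³.
Wasting from the aeration tank: Q_w = V / θ_c = 5692 / 7.62 = 747.0 m³/d.

Q_w ≈ 747 m³/d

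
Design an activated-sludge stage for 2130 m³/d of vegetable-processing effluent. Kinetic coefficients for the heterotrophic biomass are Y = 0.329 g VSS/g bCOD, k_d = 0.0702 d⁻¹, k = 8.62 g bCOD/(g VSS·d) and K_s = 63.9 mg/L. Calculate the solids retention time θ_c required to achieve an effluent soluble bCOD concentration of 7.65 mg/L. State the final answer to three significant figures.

At the target effluent, Y k S/(K_s+S) = 0.329×8.62×7.65/71.55 = 0.3032 d⁻¹.
1/θ_c = 0.3032 − 0.0702 = 0.2330 d⁻¹, so θ_c = 4.292 d.

θ_c ≈ 4.29 d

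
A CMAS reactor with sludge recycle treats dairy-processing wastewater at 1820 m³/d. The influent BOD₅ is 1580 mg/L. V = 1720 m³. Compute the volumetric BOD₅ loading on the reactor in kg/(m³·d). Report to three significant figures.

Applied BOD₅ load per unit volume = Q·S₀/V = (1820 × 1580/1000)/1720 = 1.672 kg BOD₅·m⁻³·d⁻¹.

L_v ≈ 1.67 kg BOD₅/(m³·d)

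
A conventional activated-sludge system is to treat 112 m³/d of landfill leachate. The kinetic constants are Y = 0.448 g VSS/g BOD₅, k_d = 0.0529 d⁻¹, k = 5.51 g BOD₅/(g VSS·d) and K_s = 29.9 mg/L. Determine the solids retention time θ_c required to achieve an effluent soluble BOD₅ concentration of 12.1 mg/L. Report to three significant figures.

θ_c ≈ 1.52 d

Specific growth rate at S = 12.1 mg/L: μ = YkS/(K_s+S) = 0.448·5.51·12.1/(29.9+12.1) = 0.7112 d⁻¹.
1/θ_c = 0.7112 − 0.0529 = 0.6583 d⁻¹, so θ_c = 1.519 d.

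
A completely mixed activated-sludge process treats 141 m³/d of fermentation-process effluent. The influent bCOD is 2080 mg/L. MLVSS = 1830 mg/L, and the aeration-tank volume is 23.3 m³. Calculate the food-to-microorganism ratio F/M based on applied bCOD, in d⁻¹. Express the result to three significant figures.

F/M ≈ 6.88 d⁻¹

F/M = applied load / biomass = Q·S₀/(V·X) = 141 × 2080 / (23.30 × 1830) = 6.878 d⁻¹.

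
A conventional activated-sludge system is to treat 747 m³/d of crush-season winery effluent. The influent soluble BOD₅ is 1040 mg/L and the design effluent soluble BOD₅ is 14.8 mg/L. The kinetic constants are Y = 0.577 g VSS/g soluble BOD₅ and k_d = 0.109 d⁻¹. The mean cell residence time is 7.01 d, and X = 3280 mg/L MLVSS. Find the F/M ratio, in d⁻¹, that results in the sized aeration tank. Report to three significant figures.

From the SRT design equation V = Y Q (S₀−S) θ_c / [X (1 + k_d θ_c)] = 0.577 × 747 × (1040 − 14.8) × 7.01 / [3280 × (1 + 0.109 × 7.01)] = 3.1×10^6 / 5786 = 535.3 m³.
F/M = Q·S₀ / (V·X) = 747 × 1040 / (535.3 × 3280) = 0.4424 g soluble BOD₅·(g VSS·d)⁻¹.

F/M ≈ 0.442 d⁻¹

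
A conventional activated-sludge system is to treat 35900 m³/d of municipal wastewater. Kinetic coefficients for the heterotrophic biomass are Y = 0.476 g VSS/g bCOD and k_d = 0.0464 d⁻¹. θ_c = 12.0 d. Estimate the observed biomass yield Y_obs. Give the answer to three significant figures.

Observed yield with endogenous decay: Y_obs = Y / (1 + k_d·θ_c) = 0.476 / (1 + 0.0464 × 12.0) = 0.476 / 1.557 = 0.3058 g VSS/g bCOD.

Y_obs ≈ 0.306 g VSS/g bCOD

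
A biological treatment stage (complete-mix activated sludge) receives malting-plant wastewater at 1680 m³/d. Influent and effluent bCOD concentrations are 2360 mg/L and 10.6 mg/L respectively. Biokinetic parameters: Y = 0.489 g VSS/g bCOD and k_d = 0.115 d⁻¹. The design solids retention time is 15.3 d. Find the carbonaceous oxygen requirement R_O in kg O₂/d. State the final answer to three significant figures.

Correct the yield for decay: Y_obs = Y/(1 + k_d θ_c) = 0.489 / (1 + 0.115 × 15.3) = 0.489 / 2.760 = 0.1772.
Q·(S₀ − S) = 1680 × (2360 − 10.6) × 10⁻³ = 3947 kg/d removed.
P_X = Y_obs·Q·(S₀ − S) = 0.1772 × 3947 = 699.4 kg VSS/d.
Carbonaceous O₂ demand = substrate oxidised − cell-mass equivalent = 3947 − 1.42 × 699.4 = 2954 kg O₂/d.

R_O ≈ 2950 kg O₂/d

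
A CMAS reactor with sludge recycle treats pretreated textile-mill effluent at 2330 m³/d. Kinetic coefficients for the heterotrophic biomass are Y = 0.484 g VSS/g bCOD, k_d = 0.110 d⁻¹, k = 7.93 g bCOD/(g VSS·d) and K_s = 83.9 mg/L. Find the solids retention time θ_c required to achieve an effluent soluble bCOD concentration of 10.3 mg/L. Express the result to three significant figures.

θ_c ≈ 3.23 d

From 1/θ_c = Y·k·S/(K_s + S) − k_d: Y·k·S/(K_s+S) = 0.484 × 7.93 × 10.3 / (83.9 + 10.3) = 0.4197 d⁻¹.
Then 1/θ_c = μ − k_d = 0.4197 − 0.110 = 0.3097 d⁻¹, giving θ_c = 3.229 d.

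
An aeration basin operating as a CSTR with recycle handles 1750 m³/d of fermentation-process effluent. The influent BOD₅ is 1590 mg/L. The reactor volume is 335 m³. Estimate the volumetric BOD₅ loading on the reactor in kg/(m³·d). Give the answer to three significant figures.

L_v ≈ 8.31 kg BOD₅/(m³·d)

Volumetric loading L_v = Q·S₀ / V = 1750 × 1590 g/m³ / 335.0 m³ = 8306 g/(m³·d) = 8.306 kg BOD₅/(m³·d).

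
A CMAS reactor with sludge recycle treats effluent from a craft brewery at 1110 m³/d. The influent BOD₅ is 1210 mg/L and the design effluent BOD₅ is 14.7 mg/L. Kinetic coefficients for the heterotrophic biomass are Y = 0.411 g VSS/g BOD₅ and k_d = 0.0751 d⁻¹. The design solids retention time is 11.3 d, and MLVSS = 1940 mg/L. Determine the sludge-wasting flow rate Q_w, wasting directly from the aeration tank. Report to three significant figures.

Q_w ≈ 152 m³/d

Steady-state biomass mass balance: V·X·(1 + k_d·θ_c) = Y·Q·(S₀ − S)·θ_c, so V = 0.411 × 1110 × (1210 − 14.7) × 11.3 / [1940 × (1 + 0.0751 × 11.3)] = 6.16×10^6 / 3586 = 1718 m³.
With mixed-liquor wasting, θ_c = V/Q_w, so Q_w = V/θ_c = 1718/11.3 = 152.1 m³/d.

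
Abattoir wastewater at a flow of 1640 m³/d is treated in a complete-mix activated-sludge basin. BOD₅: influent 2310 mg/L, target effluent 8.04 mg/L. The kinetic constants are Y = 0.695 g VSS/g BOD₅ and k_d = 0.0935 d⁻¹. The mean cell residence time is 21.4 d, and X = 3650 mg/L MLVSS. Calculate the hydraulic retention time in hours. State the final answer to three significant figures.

τ ≈ 75.0 h

Rearranging the biomass balance for a CMAS with decay, V = Y·Q·ΔS·θ_c / [X·(1+k_d θ_c)] = 0.695 × 1640 × (2310 − 8.04) × 21.4 / [3650 × (1 + 0.0935 × 21.4)] = 5.61×10^7 / 10953 = 5126 m³.
τ = V/Q = 5126/1640 = 3.126 d, or 75.02 h.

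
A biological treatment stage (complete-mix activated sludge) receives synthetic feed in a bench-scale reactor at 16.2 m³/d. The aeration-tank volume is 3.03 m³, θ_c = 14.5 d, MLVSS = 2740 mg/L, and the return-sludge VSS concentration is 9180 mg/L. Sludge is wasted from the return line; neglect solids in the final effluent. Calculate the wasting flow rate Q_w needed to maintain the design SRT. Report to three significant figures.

θ_c = V·X/(Q_w·X_r) when wasting from the recycle, so Q_w = V·X/(θ_c·X_r) = 3.030 × 2740 / (14.5 × 9180) = 0.06237 m³/d.

Q_w ≈ 0.0624 m³/d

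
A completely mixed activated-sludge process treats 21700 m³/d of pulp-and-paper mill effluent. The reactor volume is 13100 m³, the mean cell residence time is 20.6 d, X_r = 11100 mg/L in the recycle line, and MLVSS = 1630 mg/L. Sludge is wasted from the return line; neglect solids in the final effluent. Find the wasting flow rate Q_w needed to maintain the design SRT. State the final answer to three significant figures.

θ_c = V·X/(Q_w·X_r) when wasting from the recycle, so Q_w = V·X/(θ_c·X_r) = 13100 × 1630 / (20.6 × 11100) = 93.38 m³/d.

Q_w ≈ 93.4 m³/d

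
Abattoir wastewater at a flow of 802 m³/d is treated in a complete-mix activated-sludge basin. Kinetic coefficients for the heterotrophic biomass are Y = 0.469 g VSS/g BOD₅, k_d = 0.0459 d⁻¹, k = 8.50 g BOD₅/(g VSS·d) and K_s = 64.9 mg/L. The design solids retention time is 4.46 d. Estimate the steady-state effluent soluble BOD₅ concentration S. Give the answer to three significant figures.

From the Monod/SRT balance for a CMAS, S = K_s·(1+k_d θ_c)/[θ_c·(Y k − k_d) − 1] = 64.9 × (1 + 0.0459 × 4.46) / [4.46 × (0.469 × 8.50 − 0.0459) − 1] = 78.19 / 16.58 = 4.717 mg/L.

S ≈ 4.72 mg/L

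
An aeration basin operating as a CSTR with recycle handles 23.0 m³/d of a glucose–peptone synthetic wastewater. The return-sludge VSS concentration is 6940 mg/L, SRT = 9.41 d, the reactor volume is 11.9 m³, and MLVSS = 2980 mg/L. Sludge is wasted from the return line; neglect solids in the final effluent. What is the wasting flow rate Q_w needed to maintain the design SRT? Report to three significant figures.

Wasting from the return line (neglecting effluent solids): Q_w = V·X / (θ_c·X_r) = 11.90 × 2980 / (9.41 × 6940) = 0.5430 m³/d.

Q_w ≈ 0.543 m³/d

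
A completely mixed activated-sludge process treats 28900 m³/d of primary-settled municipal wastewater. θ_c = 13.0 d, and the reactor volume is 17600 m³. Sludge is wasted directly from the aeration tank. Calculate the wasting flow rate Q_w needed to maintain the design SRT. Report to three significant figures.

With mixed-liquor wasting, θ_c = V/Q_w, so Q_w = V/θ_c = 17600/13.0 = 1354 m³/d.

Q_w ≈ 1350 m³/d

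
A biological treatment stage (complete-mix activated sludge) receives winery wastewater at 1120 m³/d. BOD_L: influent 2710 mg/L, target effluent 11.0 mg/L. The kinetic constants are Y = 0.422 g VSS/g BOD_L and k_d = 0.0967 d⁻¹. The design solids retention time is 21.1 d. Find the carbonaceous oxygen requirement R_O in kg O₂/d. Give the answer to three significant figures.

R_O ≈ 2430 kg O₂/d

Correct the yield for decay: Y_obs = Y/(1 + k_d θ_c) = 0.422 / (1 + 0.0967 × 21.1) = 0.422 / 3.040 = 0.1388.
ΔS = 2710 − 11.0 = 2699 mg/L, so the substrate removal rate is 1120 × 2699/1000 = 3023 kg BOD_L/d.
Net sludge production P_X = 0.1388 × 3023 = 419.6 kg VSS/d.
R_O = Q·(S₀ − S) − 1.42·P_X = 3023 − 1.42 × 419.6 = 2427 kg O₂/d.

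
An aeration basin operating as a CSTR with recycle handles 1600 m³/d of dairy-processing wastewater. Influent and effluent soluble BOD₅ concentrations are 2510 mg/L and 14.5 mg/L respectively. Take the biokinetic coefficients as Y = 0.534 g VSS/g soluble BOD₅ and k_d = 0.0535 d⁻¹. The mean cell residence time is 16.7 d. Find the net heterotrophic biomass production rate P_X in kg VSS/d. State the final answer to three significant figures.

Y_obs = Y / (1 + k_d θ_c) = 0.534 / (1 + 0.0535 × 16.7) = 0.534 / 1.893 = 0.2820.
ΔS = 2510 − 14.5 = 2496 mg/L, so the substrate removal rate is 1600 × 2496/1000 = 3993 kg soluble BOD₅/d.
P_X = Y_obs · Q(S₀ − S) = 0.2820 × 3993 = 1126 kg VSS/d.

P_X ≈ 1130 kg VSS/d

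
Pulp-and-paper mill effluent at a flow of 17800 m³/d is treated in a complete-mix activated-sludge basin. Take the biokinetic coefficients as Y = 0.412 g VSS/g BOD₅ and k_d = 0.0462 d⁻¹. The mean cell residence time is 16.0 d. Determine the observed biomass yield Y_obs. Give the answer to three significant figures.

Correct the yield for decay: Y_obs = Y/(1 + k_d θ_c) = 0.412 / (1 + 0.0462 × 16.0) = 0.412 / 1.739 = 0.2369.

Y_obs ≈ 0.237 g VSS/g BOD₅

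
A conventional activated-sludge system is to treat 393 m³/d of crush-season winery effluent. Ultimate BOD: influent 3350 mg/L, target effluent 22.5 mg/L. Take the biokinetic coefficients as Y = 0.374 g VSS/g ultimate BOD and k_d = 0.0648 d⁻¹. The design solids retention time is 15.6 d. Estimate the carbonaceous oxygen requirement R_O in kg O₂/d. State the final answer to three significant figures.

R_O ≈ 962 kg O₂/d

Observed yield with endogenous decay: Y_obs = Y / (1 + k_d·θ_c) = 0.374 / (1 + 0.0648 × 15.6) = 0.374 / 2.011 = 0.1860 g VSS/g ultimate BOD.
Q·(S₀ − S) = 393 × (3350 − 22.5) × 10⁻³ = 1308 kg/d removed.
Net sludge production P_X = 0.1860 × 1308 = 243.2 kg VSS/d.
Carbonaceous O₂ demand = substrate oxidised − cell-mass equivalent = 1308 − 1.42 × 243.2 = 962.3 kg O₂/d.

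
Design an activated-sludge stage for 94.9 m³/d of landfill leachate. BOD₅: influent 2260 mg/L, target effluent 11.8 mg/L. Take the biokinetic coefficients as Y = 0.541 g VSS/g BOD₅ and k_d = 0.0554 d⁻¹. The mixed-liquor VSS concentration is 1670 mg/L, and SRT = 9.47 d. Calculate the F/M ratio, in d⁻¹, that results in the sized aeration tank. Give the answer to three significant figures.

From the SRT design equation V = Y Q (S₀−S) θ_c / [X (1 + k_d θ_c)] = 0.541 × 94.9 × (2260 − 11.8) × 9.47 / [1670 × (1 + 0.0554 × 9.47)] = 1.09×10^6 / 2546 = 429.3 m³.
F/M = applied load / biomass = Q·S₀/(V·X) = 94.9 × 2260 / (429.3 × 1670) = 0.2992 d⁻¹.

F/M ≈ 0.299 d⁻¹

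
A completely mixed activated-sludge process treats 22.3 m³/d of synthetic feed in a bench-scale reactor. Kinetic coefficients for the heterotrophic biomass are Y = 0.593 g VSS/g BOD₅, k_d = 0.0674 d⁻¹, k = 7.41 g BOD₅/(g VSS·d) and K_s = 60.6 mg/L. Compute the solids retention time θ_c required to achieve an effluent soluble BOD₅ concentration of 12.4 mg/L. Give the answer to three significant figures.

From 1/θ_c = Y·k·S/(K_s + S) − k_d: Y·k·S/(K_s+S) = 0.593 × 7.41 × 12.4 / (60.6 + 12.4) = 0.7464 d⁻¹.
1/θ_c = 0.7464 − 0.0674 = 0.6790 d⁻¹, so θ_c = 1.473 d.

θ_c ≈ 1.47 d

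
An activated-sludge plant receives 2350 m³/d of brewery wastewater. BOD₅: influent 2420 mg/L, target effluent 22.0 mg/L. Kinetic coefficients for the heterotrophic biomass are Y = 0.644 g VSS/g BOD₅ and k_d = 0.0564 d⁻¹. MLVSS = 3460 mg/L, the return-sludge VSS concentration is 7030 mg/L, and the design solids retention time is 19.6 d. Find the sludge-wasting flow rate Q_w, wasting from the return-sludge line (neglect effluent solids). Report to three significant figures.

Q_w ≈ 245 m³/d

Steady-state biomass mass balance: V·X·(1 + k_d·θ_c) = Y·Q·(S₀ − S)·θ_c, so V = 0.644 × 2350 × (2420 − 22.0) × 19.6 / [3460 × (1 + 0.0564 × 19.6)] = 7.11×10^7 / 7285 = 9764 m³.
Wasting from the return line (neglecting effluent solids): Q_w = V·X / (θ_c·X_r) = 9764 × 3460 / (19.6 × 7030) = 245.2 m³/d.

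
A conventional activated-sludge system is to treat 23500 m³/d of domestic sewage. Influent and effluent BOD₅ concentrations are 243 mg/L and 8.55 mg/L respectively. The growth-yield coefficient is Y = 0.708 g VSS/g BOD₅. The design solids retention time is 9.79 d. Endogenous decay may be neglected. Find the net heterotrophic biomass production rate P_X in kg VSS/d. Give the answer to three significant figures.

P_X ≈ 3900 kg VSS/d

Since k_d ≈ 0, Y_obs = Y = 0.708 g VSS/g BOD₅.
ΔS = 243 − 8.55 = 234.4 mg/L, so the substrate removal rate is 23500 × 234.4/1000 = 5510 kg BOD₅/d.
Net biomass production P_X = Y_obs × Q·(S₀ − S) = 0.7080 × 5510 = 3901 kg VSS/d.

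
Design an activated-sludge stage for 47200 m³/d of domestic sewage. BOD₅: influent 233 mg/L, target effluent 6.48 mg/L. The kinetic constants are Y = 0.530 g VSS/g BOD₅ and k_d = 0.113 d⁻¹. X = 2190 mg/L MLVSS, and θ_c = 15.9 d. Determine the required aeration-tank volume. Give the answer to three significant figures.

V ≈ 14700 m³

Rearranging the biomass balance for a CMAS with decay, V = Y·Q·ΔS·θ_c / [X·(1+k_d θ_c)] = 0.530 × 47200 × (233 − 6.48) × 15.9 / [2190 × (1 + 0.113 × 15.9)] = 9.01×10^7 / 6125 = 14711 m³.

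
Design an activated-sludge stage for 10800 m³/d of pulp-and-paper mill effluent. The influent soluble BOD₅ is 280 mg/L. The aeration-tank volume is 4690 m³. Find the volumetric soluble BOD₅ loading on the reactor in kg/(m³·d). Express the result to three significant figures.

L_v ≈ 0.645 kg soluble BOD₅/(m³·d)

L_v = Q S₀ / V = 10800 × 280 × 10⁻³ / 4690 = 0.6448 kg/(m³·d).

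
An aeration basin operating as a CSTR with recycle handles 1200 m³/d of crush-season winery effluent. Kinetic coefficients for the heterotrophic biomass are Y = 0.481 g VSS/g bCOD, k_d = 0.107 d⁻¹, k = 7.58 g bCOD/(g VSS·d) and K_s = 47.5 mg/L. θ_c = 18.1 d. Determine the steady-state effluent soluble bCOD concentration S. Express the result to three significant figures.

S ≈ 2.21 mg/L

For a completely mixed reactor with recycle the Lawrence–McCarty relation gives S = K_s·(1 + k_d·θ_c) / [θ_c·(Y·k − k_d) − 1] = 47.5 × (1 + 0.107 × 18.1) / [18.1 × (0.481 × 7.58 − 0.107) − 1] = 139.5 / 63.06 = 2.212 mg/L.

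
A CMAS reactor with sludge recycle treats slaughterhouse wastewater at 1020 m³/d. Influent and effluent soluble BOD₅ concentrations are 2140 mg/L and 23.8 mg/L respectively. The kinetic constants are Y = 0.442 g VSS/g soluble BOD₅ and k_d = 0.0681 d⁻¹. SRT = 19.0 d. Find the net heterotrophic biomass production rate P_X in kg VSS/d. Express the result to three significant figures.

Observed yield with endogenous decay: Y_obs = Y / (1 + k_d·θ_c) = 0.442 / (1 + 0.0681 × 19.0) = 0.442 / 2.294 = 0.1927 g VSS/g soluble BOD₅.
ΔS = 2140 − 23.8 = 2116 mg/L, so the substrate removal rate is 1020 × 2116/1000 = 2159 kg soluble BOD₅/d.
So the net sludge growth is P_X = 0.1927 × 2159 = 415.9 kg VSS/d.

P_X ≈ 416 kg VSS/d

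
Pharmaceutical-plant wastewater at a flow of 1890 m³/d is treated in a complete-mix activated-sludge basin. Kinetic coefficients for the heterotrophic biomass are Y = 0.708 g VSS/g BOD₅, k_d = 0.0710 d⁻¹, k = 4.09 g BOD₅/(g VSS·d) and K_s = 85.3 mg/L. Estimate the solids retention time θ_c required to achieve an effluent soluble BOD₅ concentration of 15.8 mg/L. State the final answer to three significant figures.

Specific growth rate at S = 15.8 mg/L: μ = YkS/(K_s+S) = 0.708·4.09·15.8/(85.3+15.8) = 0.4525 d⁻¹.
Then 1/θ_c = μ − k_d = 0.4525 − 0.0710 = 0.3815 d⁻¹, giving θ_c = 2.621 d.

θ_c ≈ 2.62 d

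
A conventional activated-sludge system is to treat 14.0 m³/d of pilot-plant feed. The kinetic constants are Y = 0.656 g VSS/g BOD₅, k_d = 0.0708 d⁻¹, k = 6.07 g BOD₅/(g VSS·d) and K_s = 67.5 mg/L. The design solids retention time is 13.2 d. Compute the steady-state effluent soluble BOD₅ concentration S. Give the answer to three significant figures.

Effluent substrate depends only on kinetics and SRT: S = K_s(1 + k_d θ_c) / [θ_c(Yk − k_d) − 1] = 67.5 × (1 + 0.0708 × 13.2) / [13.2 × (0.656 × 6.07 − 0.0708) − 1] = 130.6 / 50.63 = 2.579 mg/L.

S ≈ 2.58 mg/L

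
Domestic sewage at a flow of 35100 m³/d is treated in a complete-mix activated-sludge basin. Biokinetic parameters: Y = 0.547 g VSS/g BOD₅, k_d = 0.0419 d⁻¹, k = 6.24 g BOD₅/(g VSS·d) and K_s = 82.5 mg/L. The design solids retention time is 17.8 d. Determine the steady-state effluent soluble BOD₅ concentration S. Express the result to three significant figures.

S ≈ 2.44 mg/L

For a completely mixed reactor with recycle the Lawrence–McCarty relation gives S = K_s·(1 + k_d·θ_c) / [θ_c·(Y·k − k_d) − 1] = 82.5 × (1 + 0.0419 × 17.8) / [17.8 × (0.547 × 6.24 − 0.0419) − 1] = 144.0 / 59.01 = 2.441 mg/L.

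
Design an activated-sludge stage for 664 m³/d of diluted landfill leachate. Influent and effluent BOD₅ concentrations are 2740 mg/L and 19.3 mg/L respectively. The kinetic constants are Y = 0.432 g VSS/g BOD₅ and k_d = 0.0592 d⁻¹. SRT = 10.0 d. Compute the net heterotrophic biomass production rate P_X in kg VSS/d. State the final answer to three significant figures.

Observed yield with endogenous decay: Y_obs = Y / (1 + k_d·θ_c) = 0.432 / (1 + 0.0592 × 10.0) = 0.432 / 1.592 = 0.2714 g VSS/g BOD₅.
Mass of BOD₅ removed per day: Q(S₀ − S) = 664 × 2721 g/m³ = 1807 kg/d.
P_X = Y_obs · Q(S₀ − S) = 0.2714 × 1807 = 490.2 kg VSS/d.

P_X ≈ 490 kg VSS/d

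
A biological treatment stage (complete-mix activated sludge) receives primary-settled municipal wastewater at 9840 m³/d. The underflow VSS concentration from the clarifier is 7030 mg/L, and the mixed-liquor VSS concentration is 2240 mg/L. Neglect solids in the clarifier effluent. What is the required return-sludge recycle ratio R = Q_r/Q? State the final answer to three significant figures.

R ≈ 0.468

R = Q_r/Q = X/(X_r − X) = 2240 / (7030 − 2240) = 0.4676.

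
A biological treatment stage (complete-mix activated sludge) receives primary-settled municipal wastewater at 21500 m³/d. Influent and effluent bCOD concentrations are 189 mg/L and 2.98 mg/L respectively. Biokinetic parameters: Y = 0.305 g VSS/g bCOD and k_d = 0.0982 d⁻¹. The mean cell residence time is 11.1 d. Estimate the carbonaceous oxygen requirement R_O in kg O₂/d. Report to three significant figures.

R_O ≈ 3170 kg O₂/d

Correct the yield for decay: Y_obs = Y/(1 + k_d θ_c) = 0.305 / (1 + 0.0982 × 11.1) = 0.305 / 2.090 = 0.1459.
ΔS = 189 − 2.98 = 186.0 mg/L, so the substrate removal rate is 21500 × 186.0/1000 = 3999 kg bCOD/d.
P_X = Y_obs·Q·(S₀ − S) = 0.1459 × 3999 = 583.6 kg VSS/d.
R_O = Q·(S₀ − S) − 1.42·P_X = 3999 − 1.42 × 583.6 = 3171 kg O₂/d.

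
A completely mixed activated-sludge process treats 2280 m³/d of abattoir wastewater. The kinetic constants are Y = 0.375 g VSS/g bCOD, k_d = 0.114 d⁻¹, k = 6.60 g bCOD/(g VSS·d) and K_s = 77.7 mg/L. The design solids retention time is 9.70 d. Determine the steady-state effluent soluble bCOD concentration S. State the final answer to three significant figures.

From the Monod/SRT balance for a CMAS, S = K_s·(1+k_d θ_c)/[θ_c·(Y k − k_d) − 1] = 77.7 × (1 + 0.114 × 9.70) / [9.70 × (0.375 × 6.60 − 0.114) − 1] = 163.6 / 21.90 = 7.471 mg/L.

S ≈ 7.47 mg/L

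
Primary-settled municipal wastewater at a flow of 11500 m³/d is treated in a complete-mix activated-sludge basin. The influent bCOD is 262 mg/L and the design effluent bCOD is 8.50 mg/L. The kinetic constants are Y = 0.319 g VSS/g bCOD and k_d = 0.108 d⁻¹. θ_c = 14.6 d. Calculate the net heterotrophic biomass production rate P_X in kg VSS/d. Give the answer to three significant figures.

P_X ≈ 361 kg VSS/d

Y_obs = Y / (1 + k_d θ_c) = 0.319 / (1 + 0.108 × 14.6) = 0.319 / 2.577 = 0.1238.
ΔS = 262 − 8.50 = 253.5 mg/L, so the substrate removal rate is 11500 × 253.5/1000 = 2915 kg bCOD/d.
P_X = Y_obs · Q(S₀ − S) = 0.1238 × 2915 = 360.9 kg VSS/d.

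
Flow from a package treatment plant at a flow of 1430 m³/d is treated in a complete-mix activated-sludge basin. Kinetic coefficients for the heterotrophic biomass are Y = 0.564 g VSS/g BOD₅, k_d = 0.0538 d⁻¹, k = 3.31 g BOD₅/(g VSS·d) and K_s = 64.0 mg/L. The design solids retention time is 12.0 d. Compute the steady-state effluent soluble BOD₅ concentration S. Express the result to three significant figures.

S ≈ 5.07 mg/L

Effluent substrate depends only on kinetics and SRT: S = K_s(1 + k_d θ_c) / [θ_c(Yk − k_d) − 1] = 64.0 × (1 + 0.0538 × 12.0) / [12.0 × (0.564 × 3.31 − 0.0538) − 1] = 105.3 / 20.76 = 5.074 mg/L.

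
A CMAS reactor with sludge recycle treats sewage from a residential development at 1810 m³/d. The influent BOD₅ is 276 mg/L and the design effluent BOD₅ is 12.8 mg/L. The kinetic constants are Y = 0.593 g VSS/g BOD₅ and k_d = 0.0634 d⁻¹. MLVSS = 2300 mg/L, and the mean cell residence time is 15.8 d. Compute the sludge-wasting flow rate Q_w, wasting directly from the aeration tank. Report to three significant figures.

Q_w ≈ 61.4 m³/d

Steady-state biomass mass balance: V·X·(1 + k_d·θ_c) = Y·Q·(S₀ − S)·θ_c, so V = 0.593 × 1810 × (276 − 12.8) × 15.8 / [2300 × (1 + 0.0634 × 15.8)] = 4.46×10^6 / 4604 = 969.5 m³.
With mixed-liquor wasting, θ_c = V/Q_w, so Q_w = V/θ_c = 969.5/15.8 = 61.36 m³/d.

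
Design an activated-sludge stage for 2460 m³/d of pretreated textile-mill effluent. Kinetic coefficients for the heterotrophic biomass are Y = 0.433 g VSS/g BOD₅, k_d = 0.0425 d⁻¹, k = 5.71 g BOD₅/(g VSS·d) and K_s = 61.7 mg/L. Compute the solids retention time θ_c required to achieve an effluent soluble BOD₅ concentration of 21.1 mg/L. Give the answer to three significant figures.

θ_c ≈ 1.70 d

Specific growth rate at S = 21.1 mg/L: μ = YkS/(K_s+S) = 0.433·5.71·21.1/(61.7+21.1) = 0.6301 d⁻¹.
1/θ_c = 0.6301 − 0.0425 = 0.5876 d⁻¹, so θ_c = 1.702 d.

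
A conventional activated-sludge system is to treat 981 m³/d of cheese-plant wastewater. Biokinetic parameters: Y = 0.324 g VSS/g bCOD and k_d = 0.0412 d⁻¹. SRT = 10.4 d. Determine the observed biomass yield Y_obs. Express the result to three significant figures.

Y_obs = Y / (1 + k_d θ_c) = 0.324 / (1 + 0.0412 × 10.4) = 0.324 / 1.428 = 0.2268.

Y_obs ≈ 0.227 g VSS/g bCOD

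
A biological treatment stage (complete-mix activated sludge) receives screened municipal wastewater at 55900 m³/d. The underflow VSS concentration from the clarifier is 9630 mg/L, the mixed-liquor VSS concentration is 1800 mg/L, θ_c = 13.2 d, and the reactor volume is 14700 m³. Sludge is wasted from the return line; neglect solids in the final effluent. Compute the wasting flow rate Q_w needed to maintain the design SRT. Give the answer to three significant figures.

Wasting from the return line (neglecting effluent solids): Q_w = V·X / (θ_c·X_r) = 14700 × 1800 / (13.2 × 9630) = 208.2 m³/d.

Q_w ≈ 208 m³/d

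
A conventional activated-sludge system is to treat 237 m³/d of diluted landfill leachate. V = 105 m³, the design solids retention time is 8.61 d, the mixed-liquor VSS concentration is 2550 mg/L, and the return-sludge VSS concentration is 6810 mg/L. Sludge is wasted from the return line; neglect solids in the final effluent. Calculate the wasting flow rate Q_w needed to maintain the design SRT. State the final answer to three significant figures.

Q_w ≈ 4.57 m³/d

θ_c = V·X/(Q_w·X_r) when wasting from the recycle, so Q_w = V·X/(θ_c·X_r) = 105.0 × 2550 / (8.61 × 6810) = 4.566 m³/d.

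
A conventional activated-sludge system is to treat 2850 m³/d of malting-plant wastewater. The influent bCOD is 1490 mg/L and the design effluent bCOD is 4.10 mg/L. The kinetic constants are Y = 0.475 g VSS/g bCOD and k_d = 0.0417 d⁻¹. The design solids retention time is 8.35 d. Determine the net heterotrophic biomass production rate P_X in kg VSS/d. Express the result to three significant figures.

P_X ≈ 1490 kg VSS/d

The observed yield is Y_obs = Y/(1 + k_d·θ_c) = 0.475 / (1 + 0.0417 × 8.35) = 0.475 / 1.348 = 0.3523 g VSS per g bCOD removed.
Substrate removed = Q·(S₀ − S) = 2850 m³/d × (1490 − 4.10) g/m³ = 4.23×10^6 g/d = 4235 kg/d.
P_X = Y_obs · Q(S₀ − S) = 0.3523 × 4235 = 1492 kg VSS/d.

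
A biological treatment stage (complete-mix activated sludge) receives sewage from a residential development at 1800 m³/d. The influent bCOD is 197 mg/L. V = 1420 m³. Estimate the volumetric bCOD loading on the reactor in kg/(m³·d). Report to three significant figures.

L_v ≈ 0.250 kg bCOD/(m³·d)

L_v = Q S₀ / V = 1800 × 197 × 10⁻³ / 1420 = 0.2497 kg/(m³·d).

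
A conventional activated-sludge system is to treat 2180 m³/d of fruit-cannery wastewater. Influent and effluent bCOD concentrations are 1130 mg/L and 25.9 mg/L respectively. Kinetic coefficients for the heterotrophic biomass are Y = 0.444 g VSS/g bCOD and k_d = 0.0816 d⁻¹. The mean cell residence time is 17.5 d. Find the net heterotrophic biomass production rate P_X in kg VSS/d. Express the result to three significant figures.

Correct the yield for decay: Y_obs = Y/(1 + k_d θ_c) = 0.444 / (1 + 0.0816 × 17.5) = 0.444 / 2.428 = 0.1829.
Substrate removed = Q·(S₀ − S) = 2180 m³/d × (1130 − 25.9) g/m³ = 2.41×10^6 g/d = 2407 kg/d.
P_X = Y_obs · Q(S₀ − S) = 0.1829 × 2407 = 440.1 kg VSS/d.

P_X ≈ 440 kg VSS/d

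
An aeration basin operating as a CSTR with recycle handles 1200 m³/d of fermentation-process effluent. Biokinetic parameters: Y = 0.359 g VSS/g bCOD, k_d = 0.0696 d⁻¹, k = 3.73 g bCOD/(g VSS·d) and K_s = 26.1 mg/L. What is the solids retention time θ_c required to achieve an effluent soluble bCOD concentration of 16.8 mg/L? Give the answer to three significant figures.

θ_c ≈ 2.20 d

At the target effluent, Y k S/(K_s+S) = 0.359×3.73×16.8/42.90 = 0.5244 d⁻¹.
θ_c = 1/(μ − k_d) = 1/(0.5244 − 0.0696) = 1/0.4548 = 2.199 d.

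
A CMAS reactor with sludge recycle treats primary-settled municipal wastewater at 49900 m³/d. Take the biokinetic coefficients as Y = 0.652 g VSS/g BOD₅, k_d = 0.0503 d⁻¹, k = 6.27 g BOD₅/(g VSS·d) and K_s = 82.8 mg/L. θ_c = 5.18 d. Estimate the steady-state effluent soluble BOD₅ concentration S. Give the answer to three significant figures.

S ≈ 5.24 mg/L

Effluent substrate depends only on kinetics and SRT: S = K_s(1 + k_d θ_c) / [θ_c(Yk − k_d) − 1] = 82.8 × (1 + 0.0503 × 5.18) / [5.18 × (0.652 × 6.27 − 0.0503) − 1] = 104.4 / 19.92 = 5.241 mg/L.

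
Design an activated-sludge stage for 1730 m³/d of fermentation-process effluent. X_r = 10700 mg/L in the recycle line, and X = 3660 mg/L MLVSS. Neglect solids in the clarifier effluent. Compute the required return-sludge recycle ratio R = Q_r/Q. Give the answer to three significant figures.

R ≈ 0.520

Mass balance around the secondary clarifier (neglecting effluent solids): R = X / (X_r − X) = 3660 / (10700 − 3660) = 0.5199.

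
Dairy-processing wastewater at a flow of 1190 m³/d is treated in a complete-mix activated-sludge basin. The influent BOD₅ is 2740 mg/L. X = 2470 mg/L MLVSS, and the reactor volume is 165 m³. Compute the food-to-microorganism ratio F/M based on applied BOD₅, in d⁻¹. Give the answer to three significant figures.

F/M = Q·S₀ / (V·X) = 1190 × 2740 / (165.0 × 2470) = 8.000 g BOD₅·(g VSS·d)⁻¹.

F/M ≈ 8.00 d⁻¹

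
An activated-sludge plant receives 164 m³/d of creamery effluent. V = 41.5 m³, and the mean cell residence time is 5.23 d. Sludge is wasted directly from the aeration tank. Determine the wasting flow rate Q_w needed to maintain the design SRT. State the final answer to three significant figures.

Q_w ≈ 7.93 m³/d

Wasting from the aeration tank: Q_w = V / θ_c = 41.50 / 5.23 = 7.935 m³/d.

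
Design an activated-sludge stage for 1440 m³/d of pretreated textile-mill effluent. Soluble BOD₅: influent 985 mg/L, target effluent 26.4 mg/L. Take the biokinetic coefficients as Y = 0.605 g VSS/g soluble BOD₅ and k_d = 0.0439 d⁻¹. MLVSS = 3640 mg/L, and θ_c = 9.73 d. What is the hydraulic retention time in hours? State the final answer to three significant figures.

From the SRT design equation V = Y Q (S₀−S) θ_c / [X (1 + k_d θ_c)] = 0.605 × 1440 × (985 − 26.4) × 9.73 / [3640 × (1 + 0.0439 × 9.73)] = 8.13×10^6 / 5195 = 1564 m³.
Hydraulic retention time τ = V/Q = 1564 / 1440 = 1.086 d = 26.07 h.

τ ≈ 26.1 h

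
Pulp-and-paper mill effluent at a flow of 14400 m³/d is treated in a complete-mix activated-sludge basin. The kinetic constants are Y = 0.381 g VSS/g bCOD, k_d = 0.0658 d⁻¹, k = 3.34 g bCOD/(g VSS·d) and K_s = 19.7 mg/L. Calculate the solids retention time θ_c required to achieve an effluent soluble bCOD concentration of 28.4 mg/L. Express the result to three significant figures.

θ_c ≈ 1.46 d

From 1/θ_c = Y·k·S/(K_s + S) − k_d: Y·k·S/(K_s+S) = 0.381 × 3.34 × 28.4 / (19.7 + 28.4) = 0.7514 d⁻¹.
1/θ_c = 0.7514 − 0.0658 = 0.6856 d⁻¹, so θ_c = 1.459 d.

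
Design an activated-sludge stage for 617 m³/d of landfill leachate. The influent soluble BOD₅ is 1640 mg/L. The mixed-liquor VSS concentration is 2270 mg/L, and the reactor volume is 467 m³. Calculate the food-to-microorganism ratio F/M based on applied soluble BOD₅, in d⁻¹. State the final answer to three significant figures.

F/M = applied load / biomass = Q·S₀/(V·X) = 617 × 1640 / (467.0 × 2270) = 0.9545 d⁻¹.

F/M ≈ 0.955 d⁻¹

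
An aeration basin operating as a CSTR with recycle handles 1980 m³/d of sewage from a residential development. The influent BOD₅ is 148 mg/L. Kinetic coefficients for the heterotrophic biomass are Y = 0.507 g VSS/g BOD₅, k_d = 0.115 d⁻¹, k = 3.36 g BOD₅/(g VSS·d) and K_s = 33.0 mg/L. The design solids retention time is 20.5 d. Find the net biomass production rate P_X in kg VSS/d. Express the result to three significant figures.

Effluent substrate depends only on kinetics and SRT: S = K_s(1 + k_d θ_c) / [θ_c(Yk − k_d) − 1] = 33.0 × (1 + 0.115 × 20.5) / [20.5 × (0.507 × 3.36 − 0.115) − 1] = 110.8 / 31.56 = 3.510 mg/L.
Observed yield with endogenous decay: Y_obs = Y / (1 + k_d·θ_c) = 0.507 / (1 + 0.115 × 20.5) = 0.507 / 3.357 = 0.1510 g VSS/g BOD₅.
Q·(S₀ − S) = 1980 × (148 − 3.51) × 10⁻³ = 286.1 kg/d removed.
Biomass produced: P_X = Y_obs·Q·ΔS = 0.1510 × 286.1 ≈ 43.20 kg VSS/d.

P_X ≈ 43.2 kg VSS/d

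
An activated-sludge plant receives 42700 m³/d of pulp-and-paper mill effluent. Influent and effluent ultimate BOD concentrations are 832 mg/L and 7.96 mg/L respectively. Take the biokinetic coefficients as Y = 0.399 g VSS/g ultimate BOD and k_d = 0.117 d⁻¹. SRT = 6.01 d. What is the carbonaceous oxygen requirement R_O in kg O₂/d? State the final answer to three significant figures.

R_O ≈ 23500 kg O₂/d

Observed yield with endogenous decay: Y_obs = Y / (1 + k_d·θ_c) = 0.399 / (1 + 0.117 × 6.01) = 0.399 / 1.703 = 0.2343 g VSS/g ultimate BOD.
Mass of ultimate BOD removed per day: Q(S₀ − S) = 42700 × 824.0 g/m³ = 35187 kg/d.
P_X = Y_obs·Q·(S₀ − S) = 0.2343 × 35187 = 8243 kg VSS/d.
Carbonaceous O₂ demand = substrate oxidised − cell-mass equivalent = 35187 − 1.42 × 8243 = 23481 kg O₂/d.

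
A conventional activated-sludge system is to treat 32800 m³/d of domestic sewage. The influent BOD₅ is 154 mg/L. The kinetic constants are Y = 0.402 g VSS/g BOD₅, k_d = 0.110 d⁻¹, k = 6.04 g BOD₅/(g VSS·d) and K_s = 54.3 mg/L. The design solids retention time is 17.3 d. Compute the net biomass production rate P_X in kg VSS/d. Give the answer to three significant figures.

P_X ≈ 681 kg VSS/d

For a completely mixed reactor with recycle the Lawrence–McCarty relation gives S = K_s·(1 + k_d·θ_c) / [θ_c·(Y·k − k_d) − 1] = 54.3 × (1 + 0.110 × 17.3) / [17.3 × (0.402 × 6.04 − 0.110) − 1] = 157.6 / 39.10 = 4.031 mg/L.
Correct the yield for decay: Y_obs = Y/(1 + k_d θ_c) = 0.402 / (1 + 0.110 × 17.3) = 0.402 / 2.903 = 0.1385.
Q·(S₀ − S) = 32800 × (154 − 4.03) × 10⁻³ = 4919 kg/d removed.
So the net sludge growth is P_X = 0.1385 × 4919 = 681.2 kg VSS/d.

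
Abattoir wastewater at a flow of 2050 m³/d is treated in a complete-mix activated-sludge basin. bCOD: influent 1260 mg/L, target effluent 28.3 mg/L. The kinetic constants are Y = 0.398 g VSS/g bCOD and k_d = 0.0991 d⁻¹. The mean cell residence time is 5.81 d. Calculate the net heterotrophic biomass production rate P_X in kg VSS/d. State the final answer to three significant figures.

Y_obs = Y / (1 + k_d θ_c) = 0.398 / (1 + 0.0991 × 5.81) = 0.398 / 1.576 = 0.2526.
Substrate removed = Q·(S₀ − S) = 2050 m³/d × (1260 − 28.3) g/m³ = 2.52×10^6 g/d = 2525 kg/d.
So the net sludge growth is P_X = 0.2526 × 2525 = 637.7 kg VSS/d.

P_X ≈ 638 kg VSS/d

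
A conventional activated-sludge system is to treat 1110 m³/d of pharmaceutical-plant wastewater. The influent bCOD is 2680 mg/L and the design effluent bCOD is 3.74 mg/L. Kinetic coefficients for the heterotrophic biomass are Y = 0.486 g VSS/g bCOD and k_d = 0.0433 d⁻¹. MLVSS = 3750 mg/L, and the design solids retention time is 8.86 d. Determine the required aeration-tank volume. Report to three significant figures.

V ≈ 2470 m³

Steady-state biomass mass balance: V·X·(1 + k_d·θ_c) = Y·Q·(S₀ − S)·θ_c, so V = 0.486 × 1110 × (2680 − 3.74) × 8.86 / [3750 × (1 + 0.0433 × 8.86)] = 1.28×10^7 / 5189 = 2465 m³.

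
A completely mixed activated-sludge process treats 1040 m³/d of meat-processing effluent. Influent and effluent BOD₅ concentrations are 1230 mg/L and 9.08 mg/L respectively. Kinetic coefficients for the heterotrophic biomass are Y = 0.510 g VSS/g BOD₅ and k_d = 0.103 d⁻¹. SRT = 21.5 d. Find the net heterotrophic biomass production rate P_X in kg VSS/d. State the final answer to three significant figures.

P_X ≈ 201 kg VSS/d

Y_obs = Y / (1 + k_d θ_c) = 0.510 / (1 + 0.103 × 21.5) = 0.510 / 3.214 = 0.1587.
Mass of BOD₅ removed per day: Q(S₀ − S) = 1040 × 1221 g/m³ = 1270 kg/d.
Biomass produced: P_X = Y_obs·Q·ΔS = 0.1587 × 1270 ≈ 201.5 kg VSS/d.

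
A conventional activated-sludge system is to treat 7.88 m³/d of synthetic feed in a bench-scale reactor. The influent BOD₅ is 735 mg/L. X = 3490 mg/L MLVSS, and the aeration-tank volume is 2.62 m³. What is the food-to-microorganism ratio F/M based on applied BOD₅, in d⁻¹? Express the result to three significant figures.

F/M ≈ 0.633 d⁻¹

F/M = applied load / biomass = Q·S₀/(V·X) = 7.88 × 735 / (2.620 × 3490) = 0.6334 d⁻¹.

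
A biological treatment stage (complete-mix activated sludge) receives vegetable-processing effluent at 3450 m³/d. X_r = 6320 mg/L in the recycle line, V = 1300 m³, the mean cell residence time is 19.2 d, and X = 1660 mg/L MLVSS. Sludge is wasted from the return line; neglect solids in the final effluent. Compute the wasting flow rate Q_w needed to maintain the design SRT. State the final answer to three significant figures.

θ_c = V·X/(Q_w·X_r) when wasting from the recycle, so Q_w = V·X/(θ_c·X_r) = 1300 × 1660 / (19.2 × 6320) = 17.78 m³/d.

Q_w ≈ 17.8 m³/d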